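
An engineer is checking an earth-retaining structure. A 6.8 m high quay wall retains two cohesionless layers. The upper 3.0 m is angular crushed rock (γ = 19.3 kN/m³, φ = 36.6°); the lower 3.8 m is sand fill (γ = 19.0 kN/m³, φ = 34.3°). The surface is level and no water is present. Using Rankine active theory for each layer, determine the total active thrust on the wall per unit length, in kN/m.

K_a1 = tan²(45°−36.6°/2) = 0.2530; K_a2 = tan²(45°−34.3°/2) = 0.2792.
Layer 1: σ at base = K_a1 γ₁ h₁ = 14.65 kPa; P₁ = ½×14.65×3.0 = 21.97.
Layer 2: σ_v at top = γ₁h₁ = 57.90; σ_h top = K_a2×57.90 = 16.16; σ_h base = K_a2×(57.90+19.0×3.8) = 36.32.
P₂ = ½(16.16+36.32)×3.8 = 99.72. Total P_a = 21.97+99.72 = 121.7 kN/m.

122 kN/m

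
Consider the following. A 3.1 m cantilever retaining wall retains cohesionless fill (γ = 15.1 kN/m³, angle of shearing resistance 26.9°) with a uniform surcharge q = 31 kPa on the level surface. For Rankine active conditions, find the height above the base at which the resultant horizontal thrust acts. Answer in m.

1.33 m

K_a = 0.3770.
Triangular part P₁ = ½K_aγH² = 27.35 at H/3 = 1.033 m; rectangular part P₂ = K_a q H = 36.23 at H/2 = 1.550 m.
ȳ = (P₁·1.033 + P₂·1.550)/(P₁+P₂) = 1.328 m.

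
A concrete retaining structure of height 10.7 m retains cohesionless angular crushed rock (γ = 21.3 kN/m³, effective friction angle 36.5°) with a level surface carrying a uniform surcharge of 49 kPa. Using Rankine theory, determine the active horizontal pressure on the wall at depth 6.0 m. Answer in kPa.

K_a = (1 − sin φ)/(1 + sin φ) = 0.2541.
σ_v = γz + q = 21.3 × 6.0 + 49 = 176.8 kPa.
σ_h = K_a σ_v = 0.2541 × 176.8 = 44.92 kPa.

44.9 kPa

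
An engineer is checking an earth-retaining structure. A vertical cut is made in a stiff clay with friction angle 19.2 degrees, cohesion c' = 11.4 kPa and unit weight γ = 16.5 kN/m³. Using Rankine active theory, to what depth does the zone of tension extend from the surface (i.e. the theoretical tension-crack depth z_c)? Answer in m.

K_a = tan²(45° − 19.2°/2) = 0.5050; √K_a = 0.7107.
The active pressure is zero where K_a γ z = 2c√K_a, so z_c = 2c/(γ√K_a) = 2×11.4/(16.5×0.7107) = 1.944 m.

1.94 m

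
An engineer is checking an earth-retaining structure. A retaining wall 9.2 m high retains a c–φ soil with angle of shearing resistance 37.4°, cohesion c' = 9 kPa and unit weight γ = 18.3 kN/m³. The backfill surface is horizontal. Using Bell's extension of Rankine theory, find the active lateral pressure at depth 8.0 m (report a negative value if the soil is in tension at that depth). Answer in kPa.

26.9 kPa

K_a = (1 − sin φ)/(1 + sin φ) = 0.2443.
σ_a = K_a γ z − 2c√K_a = 0.2443×18.3×8.0 − 2×9×0.4942 = 26.86 kPa.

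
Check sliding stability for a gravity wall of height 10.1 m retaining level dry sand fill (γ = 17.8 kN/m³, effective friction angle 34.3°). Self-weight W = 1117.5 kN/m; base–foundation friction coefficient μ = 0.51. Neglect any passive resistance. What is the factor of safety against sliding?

2.25

K_a = tan²(45° − 34.3°/2) = 0.2792.
P_a = ½K_aγH² = 0.5×0.2792×17.8×10.1² = 253.4 kN/m, acting at H/3 = 3.367 m above the base.
FS_sliding = μW / P_a = 0.51×1117.5 / 253.4 = 2.249.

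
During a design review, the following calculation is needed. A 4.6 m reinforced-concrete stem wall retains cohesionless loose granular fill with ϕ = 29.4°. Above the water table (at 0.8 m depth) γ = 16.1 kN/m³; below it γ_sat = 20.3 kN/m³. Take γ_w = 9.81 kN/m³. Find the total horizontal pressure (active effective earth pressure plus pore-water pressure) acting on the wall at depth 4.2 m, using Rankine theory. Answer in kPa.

49.9 kPa

K_a = (1 − sin φ)/(1 + sin φ) = 0.3415.
γ' = 20.3 − 9.81 = 10.49 kN/m³.
Effective vertical stress at 4.2 m: σ'_v = 16.1×0.8 + 10.49×3.40 = 48.55 kPa.
σ'_h = K_a σ'_v = 0.3415 × 48.55 = 16.58 kPa; u = γ_w × 3.40 = 33.35 kPa.
Total σ_h = 16.58 + 33.35 = 49.93 kPa.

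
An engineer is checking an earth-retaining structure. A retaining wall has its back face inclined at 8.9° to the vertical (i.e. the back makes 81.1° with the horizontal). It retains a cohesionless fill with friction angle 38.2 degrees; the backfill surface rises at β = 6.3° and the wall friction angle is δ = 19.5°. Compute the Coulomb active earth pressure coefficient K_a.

0.302

K_a = sin²(α+φ) / [sin²α · sin(α−δ) · (1 + √{sin(φ+δ)sin(φ−β) / (sin(α−δ)sin(α+β))})²].
With α = 81.1°, φ = 38.2°, δ = 19.5°, β = 6.3°: K_a = 0.3019.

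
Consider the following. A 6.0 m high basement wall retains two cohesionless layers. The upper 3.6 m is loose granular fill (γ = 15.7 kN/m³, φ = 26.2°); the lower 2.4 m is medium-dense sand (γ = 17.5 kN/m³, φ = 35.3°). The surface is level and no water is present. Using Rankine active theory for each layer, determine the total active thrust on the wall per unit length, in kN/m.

89.2 kN/m

K_a1 = tan²(45°−26.2°/2) = 0.3874; K_a2 = tan²(45°−35.3°/2) = 0.2675.
Layer 1: σ at base = K_a1 γ₁ h₁ = 21.90 kPa; P₁ = ½×21.90×3.6 = 39.42.
Layer 2: σ_v at top = γ₁h₁ = 56.52; σ_h top = K_a2×56.52 = 15.12; σ_h base = K_a2×(56.52+17.5×2.4) = 26.36.
P₂ = ½(15.12+26.36)×2.4 = 49.78. Total P_a = 39.42+49.78 = 89.19 kN/m.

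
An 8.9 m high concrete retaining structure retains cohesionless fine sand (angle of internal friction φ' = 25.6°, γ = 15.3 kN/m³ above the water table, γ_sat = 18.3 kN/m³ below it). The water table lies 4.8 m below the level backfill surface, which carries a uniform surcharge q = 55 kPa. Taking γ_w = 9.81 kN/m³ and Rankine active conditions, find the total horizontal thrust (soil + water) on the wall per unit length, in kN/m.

494 kN/m

K_a = tan²(45° − φ/2) = 0.3966.
γ' = 18.3 − 9.81 = 8.490 kN/m³. h₂ = H − d_w = 4.1 m.
σ'_h: at surface K_a·q = 21.81; at WT K_a(q+γd_w) = 50.93; at base K_a(q+γd_w+γ'h₂) = 64.74 kPa.
P₁ = ½(21.81+50.93)×4.8 = 174.6; P₂ = ½(50.93+64.74)×4.1 = 237.1; P_w = ½γ_w h₂² = 82.45.
Total = 174.6+237.1+82.45 = 494.2 kN/m.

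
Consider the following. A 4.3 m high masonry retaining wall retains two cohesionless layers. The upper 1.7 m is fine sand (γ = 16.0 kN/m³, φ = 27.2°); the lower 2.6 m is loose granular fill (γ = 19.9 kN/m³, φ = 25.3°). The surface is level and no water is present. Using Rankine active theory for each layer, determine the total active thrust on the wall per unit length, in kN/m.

K_a1 = tan²(45°−27.2°/2) = 0.3726; K_a2 = tan²(45°−25.3°/2) = 0.4012.
Layer 1: σ at base = K_a1 γ₁ h₁ = 10.13 kPa; P₁ = ½×10.13×1.7 = 8.614.
Layer 2: σ_v at top = γ₁h₁ = 27.20; σ_h top = K_a2×27.20 = 10.91; σ_h base = K_a2×(27.20+19.9×2.6) = 31.67.
P₂ = ½(10.91+31.67)×2.6 = 55.36. Total P_a = 8.614+55.36 = 63.97 kN/m.

64.0 kN/m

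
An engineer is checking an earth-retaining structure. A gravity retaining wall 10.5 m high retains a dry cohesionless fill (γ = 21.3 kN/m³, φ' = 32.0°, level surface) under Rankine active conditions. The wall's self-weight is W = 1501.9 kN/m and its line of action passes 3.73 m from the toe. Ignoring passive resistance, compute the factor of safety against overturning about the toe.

K_a = tan²(45° − 32.0°/2) = 0.3073.
P_a = ½K_aγH² = 0.5×0.3073×21.3×10.5² = 360.8 kN/m, acting at H/3 = 3.500 m above the base.
Overturning moment M_o = P_a × H/3 = 360.8 × 3.500 = 1263.
Resisting moment M_r = W × 3.73 = 1501.9 × 3.73 = 5602.
FS_overturning = M_r/M_o = 5602/1263 = 4.437.

4.44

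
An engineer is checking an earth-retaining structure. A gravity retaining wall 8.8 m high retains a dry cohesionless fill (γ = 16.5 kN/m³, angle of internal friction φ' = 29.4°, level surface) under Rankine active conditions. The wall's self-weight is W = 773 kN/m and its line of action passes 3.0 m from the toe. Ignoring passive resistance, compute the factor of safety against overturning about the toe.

K_a = tan²(45° − 29.4°/2) = 0.3415.
P_a = ½K_aγH² = 0.5×0.3415×16.5×8.8² = 218.2 kN/m, acting at H/3 = 2.933 m above the base.
Overturning moment M_o = P_a × H/3 = 218.2 × 2.933 = 639.9.
Resisting moment M_r = W × 3.0 = 773 × 3.0 = 2319.
FS_overturning = M_r/M_o = 2319/639.9 = 3.624.

3.62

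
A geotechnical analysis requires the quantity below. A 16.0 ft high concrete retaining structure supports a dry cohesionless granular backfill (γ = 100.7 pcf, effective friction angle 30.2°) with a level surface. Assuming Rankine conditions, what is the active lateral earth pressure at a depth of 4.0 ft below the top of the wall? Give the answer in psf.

K_a = (1 − sin φ)/(1 + sin φ) = 0.3307.
σ_h = K_a γ z = 0.3307 × 100.7 × 4.0 = 133.2 psf.

133 psf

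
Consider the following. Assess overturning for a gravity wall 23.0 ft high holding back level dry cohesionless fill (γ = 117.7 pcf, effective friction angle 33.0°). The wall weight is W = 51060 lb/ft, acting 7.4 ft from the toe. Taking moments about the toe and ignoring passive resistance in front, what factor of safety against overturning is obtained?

K_a = tan²(45° − 33.0°/2) = 0.2948.
P_a = ½K_aγH² = 0.5×0.2948×117.7×23.0² = 9178 lb/ft, acting at H/3 = 7.667 ft above the base.
Overturning moment M_o = P_a × H/3 = 9178 × 7.667 = 70360.
Resisting moment M_r = W × 7.4 = 51060 × 7.4 = 377800.
FS_overturning = M_r/M_o = 377800/70360 = 5.370.

5.37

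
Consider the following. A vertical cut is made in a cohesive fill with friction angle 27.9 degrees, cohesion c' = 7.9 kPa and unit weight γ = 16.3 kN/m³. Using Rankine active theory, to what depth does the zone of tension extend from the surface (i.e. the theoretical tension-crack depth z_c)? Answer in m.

K_a = tan²(45° − 27.9°/2) = 0.3625; √K_a = 0.6020.
The active pressure is zero where K_a γ z = 2c√K_a, so z_c = 2c/(γ√K_a) = 2×7.9/(16.3×0.6020) = 1.610 m.

1.61 m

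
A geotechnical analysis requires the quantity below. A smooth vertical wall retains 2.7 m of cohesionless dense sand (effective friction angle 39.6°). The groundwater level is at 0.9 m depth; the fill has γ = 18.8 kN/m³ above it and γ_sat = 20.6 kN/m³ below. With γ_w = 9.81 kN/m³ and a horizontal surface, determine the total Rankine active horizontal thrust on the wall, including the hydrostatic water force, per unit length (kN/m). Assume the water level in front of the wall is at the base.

K_a = tan²(45° − φ/2) = 0.2214.
γ' = 20.6 − 9.81 = 10.79 kN/m³. Depth below WT = 1.8 m.
σ'_h at WT = K_a γ d_w = 3.747 kPa; at base = 3.747 + K_a γ' × 1.8 = 8.047 kPa.
P₁ (0–0.9 m) = ½×3.747×0.9 = 1.686. P₂ (0.9–2.7 m) = ½(3.747+8.047)×1.8 = 10.61.
P_w = ½ γ_w h₂² = 0.5×9.81×1.8² = 15.89. Total = 1.686+10.61+15.89 = 28.19 kN/m.

28.2 kN/m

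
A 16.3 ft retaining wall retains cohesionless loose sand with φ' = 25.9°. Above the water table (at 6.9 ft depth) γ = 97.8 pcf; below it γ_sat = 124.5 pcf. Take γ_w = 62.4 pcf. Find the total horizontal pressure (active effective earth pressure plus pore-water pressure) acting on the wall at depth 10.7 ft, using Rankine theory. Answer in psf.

K_a = (1 − sin φ)/(1 + sin φ) = 0.3920.
γ' = 124.5 − 62.4 = 62.10 pcf.
Effective vertical stress at 10.7 ft: σ'_v = 97.8×6.9 + 62.10×3.80 = 910.8 psf.
σ'_h = K_a σ'_v = 0.3920 × 910.8 = 357.0 psf; u = γ_w × 3.80 = 237.1 psf.
Total σ_h = 357.0 + 237.1 = 594.1 psf.

594 psf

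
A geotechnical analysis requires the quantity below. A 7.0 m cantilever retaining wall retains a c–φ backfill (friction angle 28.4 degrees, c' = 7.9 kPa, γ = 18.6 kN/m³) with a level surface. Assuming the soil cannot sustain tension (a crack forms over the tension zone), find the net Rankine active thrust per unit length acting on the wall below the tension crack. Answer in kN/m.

103 kN/m

K_a = 0.3554; √K_a = 0.5961.
Tension-crack depth z_c = 2c/(γ√K_a) = 2×7.9/(18.6×0.5961) = 1.425 m.
σ_a at base = K_a γ H − 2c√K_a = 0.3554×18.6×7.0 − 2×7.9×0.5961 = 36.85 kPa.
P_a = ½ × 36.85 × (H − z_c) = 0.5×36.85×5.575 = 102.7 kN/m.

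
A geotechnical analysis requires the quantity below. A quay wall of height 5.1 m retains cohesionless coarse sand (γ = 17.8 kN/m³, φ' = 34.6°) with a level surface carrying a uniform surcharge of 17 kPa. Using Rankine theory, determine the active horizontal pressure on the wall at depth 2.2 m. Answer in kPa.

15.5 kPa

K_a = (1 − sin φ)/(1 + sin φ) = 0.2756.
σ_v = γz + q = 17.8 × 2.2 + 17 = 56.16 kPa.
σ_h = K_a σ_v = 0.2756 × 56.16 = 15.48 kPa.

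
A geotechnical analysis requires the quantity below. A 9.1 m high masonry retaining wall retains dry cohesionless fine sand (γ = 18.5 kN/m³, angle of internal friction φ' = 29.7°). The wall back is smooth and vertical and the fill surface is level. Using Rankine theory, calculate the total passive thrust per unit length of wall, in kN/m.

2270 kN/m

K_p = tan²(45° + φ/2) = 2.964.
P_p = ½ K_p γ H² = 0.5 × 2.964 × 18.5 × 9.1² = 2270 kN/m.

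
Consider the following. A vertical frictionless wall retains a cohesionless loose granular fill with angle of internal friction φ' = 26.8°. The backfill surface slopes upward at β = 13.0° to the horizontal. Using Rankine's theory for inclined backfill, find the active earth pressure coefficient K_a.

0.417

K_a = cos β · (cos β − √(cos²β − cos²φ)) / (cos β + √(cos²β − cos²φ)).
cos β = 0.9744, cos φ = 0.8926, √(cos²β − cos²φ) = 0.3908.
K_a = 0.9744 × (0.9744 − 0.3908)/(0.9744 + 0.3908) = 0.4166.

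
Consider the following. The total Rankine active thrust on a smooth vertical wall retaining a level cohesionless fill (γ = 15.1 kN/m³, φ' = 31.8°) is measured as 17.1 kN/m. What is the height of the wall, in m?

2.70 m

K_a = 0.3098. P_a = ½ K_a γ H² ⇒ H = √(2P_a/(K_a γ)).
H = √(2×17.1/(0.3098×15.1)) = 2.704 m.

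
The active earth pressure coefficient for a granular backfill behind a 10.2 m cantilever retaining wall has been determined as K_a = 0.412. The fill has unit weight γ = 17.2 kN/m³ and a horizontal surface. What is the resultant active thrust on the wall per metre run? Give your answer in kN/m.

369 kN/m

P = ½ K_a γ H² = 0.5 × 0.412 × 17.2 × 10.2² = 368.6 kN/m.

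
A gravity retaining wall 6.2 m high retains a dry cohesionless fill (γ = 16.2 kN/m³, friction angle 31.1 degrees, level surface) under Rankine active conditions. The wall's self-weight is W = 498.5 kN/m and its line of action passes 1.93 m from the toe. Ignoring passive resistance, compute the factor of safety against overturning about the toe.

K_a = tan²(45° − 31.1°/2) = 0.3188.
P_a = ½K_aγH² = 0.5×0.3188×16.2×6.2² = 99.26 kN/m, acting at H/3 = 2.067 m above the base.
Overturning moment M_o = P_a × H/3 = 99.26 × 2.067 = 205.1.
Resisting moment M_r = W × 1.93 = 498.5 × 1.93 = 962.1.
FS_overturning = M_r/M_o = 962.1/205.1 = 4.690.

4.69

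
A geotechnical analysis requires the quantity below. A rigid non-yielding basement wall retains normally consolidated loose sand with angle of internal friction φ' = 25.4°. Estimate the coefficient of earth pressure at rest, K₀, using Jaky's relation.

0.571

K₀ = 1 − sin φ' = 1 − sin 25.4° = 0.5711.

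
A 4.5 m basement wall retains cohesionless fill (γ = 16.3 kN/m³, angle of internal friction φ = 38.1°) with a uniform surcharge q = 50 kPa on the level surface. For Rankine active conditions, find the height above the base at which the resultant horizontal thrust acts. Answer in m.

1.93 m

K_a = 0.2368.
Triangular part P₁ = ½K_aγH² = 39.09 at H/3 = 1.500 m; rectangular part P₂ = K_a q H = 53.29 at H/2 = 2.250 m.
ȳ = (P₁·1.500 + P₂·2.250)/(P₁+P₂) = 1.933 m.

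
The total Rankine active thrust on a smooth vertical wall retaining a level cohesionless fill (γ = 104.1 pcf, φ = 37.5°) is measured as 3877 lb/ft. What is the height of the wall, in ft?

K_a = 0.2432. P_a = ½ K_a γ H² ⇒ H = √(2P_a/(K_a γ)).
H = √(2×3877/(0.2432×104.1)) = 17.50 ft.

17.5 ft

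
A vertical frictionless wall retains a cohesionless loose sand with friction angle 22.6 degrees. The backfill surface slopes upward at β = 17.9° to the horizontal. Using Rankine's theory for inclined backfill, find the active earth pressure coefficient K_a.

0.580

K_a = cos β · (cos β − √(cos²β − cos²φ)) / (cos β + √(cos²β − cos²φ)).
cos β = 0.9516, cos φ = 0.9232, √(cos²β − cos²φ) = 0.2307.
K_a = 0.9516 × (0.9516 − 0.2307)/(0.9516 + 0.2307) = 0.5802.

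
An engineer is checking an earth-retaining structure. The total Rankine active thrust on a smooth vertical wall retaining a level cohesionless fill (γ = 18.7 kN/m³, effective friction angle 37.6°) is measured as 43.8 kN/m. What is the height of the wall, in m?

K_a = 0.2421. P_a = ½ K_a γ H² ⇒ H = √(2P_a/(K_a γ)).
H = √(2×43.8/(0.2421×18.7)) = 4.399 m.

4.40 m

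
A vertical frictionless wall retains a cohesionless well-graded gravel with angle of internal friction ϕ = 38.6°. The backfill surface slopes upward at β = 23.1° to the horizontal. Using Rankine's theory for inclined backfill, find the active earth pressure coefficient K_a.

K_a = cos β · (cos β − √(cos²β − cos²φ)) / (cos β + √(cos²β − cos²φ)).
cos β = 0.9198, cos φ = 0.7815, √(cos²β − cos²φ) = 0.4851.
K_a = 0.9198 × (0.9198 − 0.4851)/(0.9198 + 0.4851) = 0.2846.

0.285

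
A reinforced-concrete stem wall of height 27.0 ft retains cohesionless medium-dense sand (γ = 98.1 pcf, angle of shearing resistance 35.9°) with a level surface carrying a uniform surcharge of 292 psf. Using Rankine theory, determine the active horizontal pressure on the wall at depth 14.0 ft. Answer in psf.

K_a = (1 − sin φ)/(1 + sin φ) = 0.2607.
σ_v = γz + q = 98.1 × 14.0 + 292 = 1665 psf.
σ_h = K_a σ_v = 0.2607 × 1665 = 434.2 psf.

434 psf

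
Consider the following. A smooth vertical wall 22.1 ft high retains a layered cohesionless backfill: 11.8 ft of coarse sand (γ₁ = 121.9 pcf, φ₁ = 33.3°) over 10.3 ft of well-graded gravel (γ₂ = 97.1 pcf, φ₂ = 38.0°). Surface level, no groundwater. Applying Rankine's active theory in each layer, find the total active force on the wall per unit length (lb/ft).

K_a1 = tan²(45°−33.3°/2) = 0.2911; K_a2 = tan²(45°−38.0°/2) = 0.2379.
Layer 1: σ at base = K_a1 γ₁ h₁ = 418.8 psf; P₁ = ½×418.8×11.8 = 2471.
Layer 2: σ_v at top = γ₁h₁ = 1438; σ_h top = K_a2×1438 = 342.2; σ_h base = K_a2×(1438+97.1×10.3) = 580.1.
P₂ = ½(342.2+580.1)×10.3 = 4750. Total P_a = 2471+4750 = 7220 lb/ft.

7220 lb/ft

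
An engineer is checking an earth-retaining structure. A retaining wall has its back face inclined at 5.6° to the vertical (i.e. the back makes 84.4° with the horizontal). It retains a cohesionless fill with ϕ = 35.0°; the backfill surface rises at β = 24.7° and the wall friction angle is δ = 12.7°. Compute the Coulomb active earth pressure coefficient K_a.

0.421

K_a = sin²(α+φ) / [sin²α · sin(α−δ) · (1 + √{sin(φ+δ)sin(φ−β) / (sin(α−δ)sin(α+β))})²].
With α = 84.4°, φ = 35.0°, δ = 12.7°, β = 24.7°: K_a = 0.4214.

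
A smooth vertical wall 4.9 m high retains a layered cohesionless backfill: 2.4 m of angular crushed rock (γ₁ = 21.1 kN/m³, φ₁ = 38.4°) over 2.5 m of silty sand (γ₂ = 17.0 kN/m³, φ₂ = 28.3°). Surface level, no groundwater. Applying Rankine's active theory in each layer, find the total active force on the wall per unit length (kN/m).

K_a1 = tan²(45°−38.4°/2) = 0.2337; K_a2 = tan²(45°−28.3°/2) = 0.3568.
Layer 1: σ at base = K_a1 γ₁ h₁ = 11.83 kPa; P₁ = ½×11.83×2.4 = 14.20.
Layer 2: σ_v at top = γ₁h₁ = 50.64; σ_h top = K_a2×50.64 = 18.07; σ_h base = K_a2×(50.64+17.0×2.5) = 33.23.
P₂ = ½(18.07+33.23)×2.5 = 64.12. Total P_a = 14.20+64.12 = 78.32 kN/m.

78.3 kN/m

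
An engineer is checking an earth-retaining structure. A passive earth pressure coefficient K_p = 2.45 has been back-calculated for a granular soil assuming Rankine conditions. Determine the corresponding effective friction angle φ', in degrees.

24.9°

K_p = (1+sin φ)/(1−sin φ) ⇒ sin φ = (K_p − 1)/(K_p + 1) = 0.4203.
φ = arcsin(0.4203) = 24.85°.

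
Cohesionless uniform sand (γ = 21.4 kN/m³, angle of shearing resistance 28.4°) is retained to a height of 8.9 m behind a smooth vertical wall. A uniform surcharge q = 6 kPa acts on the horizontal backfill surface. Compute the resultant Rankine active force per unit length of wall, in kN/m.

320 kN/m

K_a = tan²(45° − φ/2) = 0.3554.
Soil triangle: ½ K_a γ H² = 0.5×0.3554×21.4×8.9² = 301.2 kN/m.
Surcharge rectangle: K_a q H = 0.3554×6×8.9 = 18.98 kN/m.
Total = 301.2 + 18.98 = 320.2 kN/m.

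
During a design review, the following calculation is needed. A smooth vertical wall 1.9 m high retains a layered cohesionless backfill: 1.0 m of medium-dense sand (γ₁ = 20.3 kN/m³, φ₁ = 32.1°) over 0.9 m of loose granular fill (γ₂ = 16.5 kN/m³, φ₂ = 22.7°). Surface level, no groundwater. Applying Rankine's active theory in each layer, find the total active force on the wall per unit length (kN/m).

14.2 kN/m

K_a1 = tan²(45°−32.1°/2) = 0.3060; K_a2 = tan²(45°−22.7°/2) = 0.4431.
Layer 1: σ at base = K_a1 γ₁ h₁ = 6.212 kPa; P₁ = ½×6.212×1.0 = 3.106.
Layer 2: σ_v at top = γ₁h₁ = 20.30; σ_h top = K_a2×20.30 = 8.995; σ_h base = K_a2×(20.30+16.5×0.9) = 15.57.
P₂ = ½(8.995+15.57)×0.9 = 11.06. Total P_a = 3.106+11.06 = 14.16 kN/m.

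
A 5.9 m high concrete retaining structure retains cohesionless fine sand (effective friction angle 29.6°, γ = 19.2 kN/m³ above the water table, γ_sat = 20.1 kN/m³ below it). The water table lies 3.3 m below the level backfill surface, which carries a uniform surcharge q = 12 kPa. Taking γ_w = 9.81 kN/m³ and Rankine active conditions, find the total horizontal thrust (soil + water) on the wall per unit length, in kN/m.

K_a = tan²(45° − φ/2) = 0.3387.
γ' = 20.1 − 9.81 = 10.29 kN/m³. h₂ = H − d_w = 2.6 m.
σ'_h: at surface K_a·q = 4.065; at WT K_a(q+γd_w) = 25.53; at base K_a(q+γd_w+γ'h₂) = 34.59 kPa.
P₁ = ½(4.065+25.53)×3.3 = 48.83; P₂ = ½(25.53+34.59)×2.6 = 78.15; P_w = ½γ_w h₂² = 33.16.
Total = 48.83+78.15+33.16 = 160.1 kN/m.

160 kN/m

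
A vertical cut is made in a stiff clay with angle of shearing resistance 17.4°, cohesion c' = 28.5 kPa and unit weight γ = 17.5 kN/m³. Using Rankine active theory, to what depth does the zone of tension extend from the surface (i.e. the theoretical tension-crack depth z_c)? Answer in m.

K_a = tan²(45° − 17.4°/2) = 0.5396; √K_a = 0.7346.
The active pressure is zero where K_a γ z = 2c√K_a, so z_c = 2c/(γ√K_a) = 2×28.5/(17.5×0.7346) = 4.434 m.

4.43 m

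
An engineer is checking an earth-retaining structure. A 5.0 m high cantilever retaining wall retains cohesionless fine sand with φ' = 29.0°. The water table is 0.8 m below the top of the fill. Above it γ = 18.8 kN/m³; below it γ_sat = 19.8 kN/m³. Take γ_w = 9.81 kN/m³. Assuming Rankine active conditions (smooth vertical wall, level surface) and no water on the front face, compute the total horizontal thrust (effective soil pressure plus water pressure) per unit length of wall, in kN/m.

K_a = tan²(45° − φ/2) = 0.3470.
γ' = 19.8 − 9.81 = 9.990 kN/m³. Depth below WT = 4.2 m.
σ'_h at WT = K_a γ d_w = 5.218 kPa; at base = 5.218 + K_a γ' × 4.2 = 19.78 kPa.
P₁ (0–0.8 m) = ½×5.218×0.8 = 2.087. P₂ (0.8–5.0 m) = ½(5.218+19.78)×4.2 = 52.49.
P_w = ½ γ_w h₂² = 0.5×9.81×4.2² = 86.52. Total = 2.087+52.49+86.52 = 141.1 kN/m.

141 kN/m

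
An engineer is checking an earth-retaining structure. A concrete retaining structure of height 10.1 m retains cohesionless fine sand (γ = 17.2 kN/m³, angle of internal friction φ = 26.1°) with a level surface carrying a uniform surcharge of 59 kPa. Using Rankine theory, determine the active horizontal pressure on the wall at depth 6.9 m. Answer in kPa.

K_a = (1 − sin φ)/(1 + sin φ) = 0.3889.
σ_v = γz + q = 17.2 × 6.9 + 59 = 177.7 kPa.
σ_h = K_a σ_v = 0.3889 × 177.7 = 69.11 kPa.

69.1 kPa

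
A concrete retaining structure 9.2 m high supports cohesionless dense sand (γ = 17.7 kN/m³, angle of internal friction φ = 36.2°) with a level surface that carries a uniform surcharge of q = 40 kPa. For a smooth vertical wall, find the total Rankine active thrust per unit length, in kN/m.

K_a = tan²(45° − φ/2) = 0.2574.
Soil triangle: ½ K_a γ H² = 0.5×0.2574×17.7×9.2² = 192.8 kN/m.
Surcharge rectangle: K_a q H = 0.2574×40×9.2 = 94.72 kN/m.
Total = 192.8 + 94.72 = 287.5 kN/m.

288 kN/m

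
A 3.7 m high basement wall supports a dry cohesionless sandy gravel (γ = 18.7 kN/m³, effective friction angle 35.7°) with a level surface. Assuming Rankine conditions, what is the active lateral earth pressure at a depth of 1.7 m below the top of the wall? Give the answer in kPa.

K_a = (1 − sin φ)/(1 + sin φ) = 0.2630.
σ_h = K_a γ z = 0.2630 × 18.7 × 1.7 = 8.361 kPa.

8.36 kPa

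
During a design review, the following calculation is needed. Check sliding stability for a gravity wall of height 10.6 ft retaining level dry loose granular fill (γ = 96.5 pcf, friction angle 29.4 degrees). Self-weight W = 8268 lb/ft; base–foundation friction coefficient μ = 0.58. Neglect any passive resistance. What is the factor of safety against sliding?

2.59

K_a = tan²(45° − 29.4°/2) = 0.3415.
P_a = ½K_aγH² = 0.5×0.3415×96.5×10.6² = 1851 lb/ft, acting at H/3 = 3.533 ft above the base.
FS_sliding = μW / P_a = 0.58×8268 / 1851 = 2.590.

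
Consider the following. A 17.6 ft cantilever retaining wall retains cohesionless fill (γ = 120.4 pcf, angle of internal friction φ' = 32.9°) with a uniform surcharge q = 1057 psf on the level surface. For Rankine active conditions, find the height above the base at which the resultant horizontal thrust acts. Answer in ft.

7.33 ft

K_a = 0.2960.
Triangular part P₁ = ½K_aγH² = 5520 at H/3 = 5.867 ft; rectangular part P₂ = K_a q H = 5507 at H/2 = 8.800 ft.
ȳ = (P₁·5.867 + P₂·8.800)/(P₁+P₂) = 7.332 ft.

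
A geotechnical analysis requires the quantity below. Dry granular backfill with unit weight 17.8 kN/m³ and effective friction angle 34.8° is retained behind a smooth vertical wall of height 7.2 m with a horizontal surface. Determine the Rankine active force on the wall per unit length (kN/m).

K_a = tan²(45° − φ/2) = 0.2733.
P_a = ½ K_a γ H² = 0.5 × 0.2733 × 17.8 × 7.2² = 126.1 kN/m.

126 kN/m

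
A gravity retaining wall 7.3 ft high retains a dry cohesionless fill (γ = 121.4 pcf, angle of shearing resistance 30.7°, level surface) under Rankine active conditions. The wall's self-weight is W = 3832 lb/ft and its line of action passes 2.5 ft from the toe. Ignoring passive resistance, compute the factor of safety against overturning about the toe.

K_a = tan²(45° − 30.7°/2) = 0.3240.
P_a = ½K_aγH² = 0.5×0.3240×121.4×7.3² = 1048 lb/ft, acting at H/3 = 2.433 ft above the base.
Overturning moment M_o = P_a × H/3 = 1048 × 2.433 = 2550.
Resisting moment M_r = W × 2.5 = 3832 × 2.5 = 9580.
FS_overturning = M_r/M_o = 9580/2550 = 3.756.

3.76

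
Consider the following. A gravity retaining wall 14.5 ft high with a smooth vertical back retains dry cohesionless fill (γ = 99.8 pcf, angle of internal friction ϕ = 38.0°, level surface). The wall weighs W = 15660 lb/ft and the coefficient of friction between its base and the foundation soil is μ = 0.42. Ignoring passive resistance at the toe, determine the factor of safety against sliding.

2.64

K_a = tan²(45° − 38.0°/2) = 0.2379.
P_a = ½K_aγH² = 0.5×0.2379×99.8×14.5² = 2496 lb/ft, acting at H/3 = 4.833 ft above the base.
FS_sliding = μW / P_a = 0.42×15660 / 2496 = 2.635.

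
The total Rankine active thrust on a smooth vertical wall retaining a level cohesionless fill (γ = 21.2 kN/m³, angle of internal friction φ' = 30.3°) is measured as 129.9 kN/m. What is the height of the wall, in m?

6.10 m

K_a = 0.3293. P_a = ½ K_a γ H² ⇒ H = √(2P_a/(K_a γ)).
H = √(2×129.9/(0.3293×21.2)) = 6.100 m.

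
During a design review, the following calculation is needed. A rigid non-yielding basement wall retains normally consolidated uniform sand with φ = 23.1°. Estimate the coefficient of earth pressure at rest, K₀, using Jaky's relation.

K₀ = 1 − sin φ' = 1 − sin 23.1° = 0.6077.

0.608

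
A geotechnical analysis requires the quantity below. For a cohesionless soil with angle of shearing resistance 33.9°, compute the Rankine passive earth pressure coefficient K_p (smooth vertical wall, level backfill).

K_p = (1 + sin φ)/(1 − sin φ) = tan²(45° + 33.9°/2) = 3.522.

3.52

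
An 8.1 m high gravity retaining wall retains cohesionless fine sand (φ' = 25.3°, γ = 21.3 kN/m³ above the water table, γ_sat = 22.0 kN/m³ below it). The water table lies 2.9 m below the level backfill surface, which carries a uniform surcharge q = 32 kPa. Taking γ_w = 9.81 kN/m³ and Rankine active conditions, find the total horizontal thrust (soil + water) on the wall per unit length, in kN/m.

K_a = tan²(45° − φ/2) = 0.4012.
γ' = 22.0 − 9.81 = 12.19 kN/m³. h₂ = H − d_w = 5.2 m.
σ'_h: at surface K_a·q = 12.84; at WT K_a(q+γd_w) = 37.62; at base K_a(q+γd_w+γ'h₂) = 63.05 kPa.
P₁ = ½(12.84+37.62)×2.9 = 73.16; P₂ = ½(37.62+63.05)×5.2 = 261.7; P_w = ½γ_w h₂² = 132.6.
Total = 73.16+261.7+132.6 = 467.5 kN/m.

468 kN/m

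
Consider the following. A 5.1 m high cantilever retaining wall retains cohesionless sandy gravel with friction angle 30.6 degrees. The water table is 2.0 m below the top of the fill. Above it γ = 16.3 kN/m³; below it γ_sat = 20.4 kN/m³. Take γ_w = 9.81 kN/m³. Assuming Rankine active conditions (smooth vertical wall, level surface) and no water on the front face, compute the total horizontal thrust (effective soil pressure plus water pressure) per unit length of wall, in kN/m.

K_a = tan²(45° − φ/2) = 0.3253.
γ' = 20.4 − 9.81 = 10.59 kN/m³. Depth below WT = 3.1 m.
σ'_h at WT = K_a γ d_w = 10.61 kPa; at base = 10.61 + K_a γ' × 3.1 = 21.29 kPa.
P₁ (0–2.0 m) = ½×10.61×2.0 = 10.61. P₂ (2.0–5.1 m) = ½(10.61+21.29)×3.1 = 49.43.
P_w = ½ γ_w h₂² = 0.5×9.81×3.1² = 47.14. Total = 10.61+49.43+47.14 = 107.2 kN/m.

107 kN/m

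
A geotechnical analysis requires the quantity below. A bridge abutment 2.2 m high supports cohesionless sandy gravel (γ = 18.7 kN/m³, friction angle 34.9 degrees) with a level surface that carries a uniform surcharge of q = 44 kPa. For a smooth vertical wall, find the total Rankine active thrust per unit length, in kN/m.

K_a = tan²(45° − φ/2) = 0.2721.
Soil triangle: ½ K_a γ H² = 0.5×0.2721×18.7×2.2² = 12.32 kN/m.
Surcharge rectangle: K_a q H = 0.2721×44×2.2 = 26.34 kN/m.
Total = 12.32 + 26.34 = 38.66 kN/m.

38.7 kN/m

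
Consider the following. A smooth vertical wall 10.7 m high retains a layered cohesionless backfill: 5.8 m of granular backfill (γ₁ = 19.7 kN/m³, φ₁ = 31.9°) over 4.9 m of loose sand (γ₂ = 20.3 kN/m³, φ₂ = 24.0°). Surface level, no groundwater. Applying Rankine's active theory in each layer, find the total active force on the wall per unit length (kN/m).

441 kN/m

K_a1 = tan²(45°−31.9°/2) = 0.3085; K_a2 = tan²(45°−24.0°/2) = 0.4217.
Layer 1: σ at base = K_a1 γ₁ h₁ = 35.25 kPa; P₁ = ½×35.25×5.8 = 102.2.
Layer 2: σ_v at top = γ₁h₁ = 114.3; σ_h top = K_a2×114.3 = 48.19; σ_h base = K_a2×(114.3+20.3×4.9) = 90.14.
P₂ = ½(48.19+90.14)×4.9 = 338.9. Total P_a = 102.2+338.9 = 441.1 kN/m.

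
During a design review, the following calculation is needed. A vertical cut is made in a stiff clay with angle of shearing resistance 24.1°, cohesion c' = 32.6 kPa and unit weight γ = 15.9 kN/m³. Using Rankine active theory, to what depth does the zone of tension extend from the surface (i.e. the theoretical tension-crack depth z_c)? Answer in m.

6.33 m

K_a = tan²(45° − 24.1°/2) = 0.4201; √K_a = 0.6482.
The active pressure is zero where K_a γ z = 2c√K_a, so z_c = 2c/(γ√K_a) = 2×32.6/(15.9×0.6482) = 6.326 m.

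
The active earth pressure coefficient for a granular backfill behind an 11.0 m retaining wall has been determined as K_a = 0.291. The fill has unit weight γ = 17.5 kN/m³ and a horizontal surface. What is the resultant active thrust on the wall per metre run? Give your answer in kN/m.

P = ½ K_a γ H² = 0.5 × 0.291 × 17.5 × 11.0² = 308.1 kN/m.

308 kN/m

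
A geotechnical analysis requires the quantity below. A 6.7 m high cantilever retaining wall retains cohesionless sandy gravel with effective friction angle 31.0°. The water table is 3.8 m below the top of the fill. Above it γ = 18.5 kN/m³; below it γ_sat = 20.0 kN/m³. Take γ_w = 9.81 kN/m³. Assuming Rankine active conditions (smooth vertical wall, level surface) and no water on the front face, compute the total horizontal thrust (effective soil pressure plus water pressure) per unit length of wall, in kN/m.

163 kN/m

K_a = tan²(45° − φ/2) = 0.3201.
γ' = 20.0 − 9.81 = 10.19 kN/m³. Depth below WT = 2.9 m.
σ'_h at WT = K_a γ d_w = 22.50 kPa; at base = 22.50 + K_a γ' × 2.9 = 31.96 kPa.
P₁ (0–3.8 m) = ½×22.50×3.8 = 42.76. P₂ (3.8–6.7 m) = ½(22.50+31.96)×2.9 = 78.97.
P_w = ½ γ_w h₂² = 0.5×9.81×2.9² = 41.25. Total = 42.76+78.97+41.25 = 163.0 kN/m.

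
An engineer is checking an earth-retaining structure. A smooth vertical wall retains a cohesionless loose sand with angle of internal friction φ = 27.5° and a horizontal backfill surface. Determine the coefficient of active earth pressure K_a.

K_a = tan²(45° − φ/2) = tan²(31.25°) = 0.3682.

0.368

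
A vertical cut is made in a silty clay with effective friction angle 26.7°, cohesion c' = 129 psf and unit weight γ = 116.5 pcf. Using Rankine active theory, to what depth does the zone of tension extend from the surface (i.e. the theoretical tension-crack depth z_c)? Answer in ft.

K_a = tan²(45° − 26.7°/2) = 0.3800; √K_a = 0.6164.
The active pressure is zero where K_a γ z = 2c√K_a, so z_c = 2c/(γ√K_a) = 2×129/(116.5×0.6164) = 3.593 ft.

3.59 ft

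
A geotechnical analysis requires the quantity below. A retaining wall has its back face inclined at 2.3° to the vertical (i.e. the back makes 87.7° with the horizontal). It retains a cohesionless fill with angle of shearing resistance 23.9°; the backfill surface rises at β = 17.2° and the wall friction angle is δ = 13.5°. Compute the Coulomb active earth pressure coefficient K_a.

K_a = sin²(α+φ) / [sin²α · sin(α−δ) · (1 + √{sin(φ+δ)sin(φ−β) / (sin(α−δ)sin(α+β))})²].
With α = 87.7°, φ = 23.9°, δ = 13.5°, β = 17.2°: K_a = 0.5526.

0.553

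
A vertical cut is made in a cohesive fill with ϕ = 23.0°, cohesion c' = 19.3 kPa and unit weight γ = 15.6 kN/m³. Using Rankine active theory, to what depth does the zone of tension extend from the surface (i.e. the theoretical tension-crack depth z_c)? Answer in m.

K_a = tan²(45° − 23.0°/2) = 0.4381; √K_a = 0.6619.
The active pressure is zero where K_a γ z = 2c√K_a, so z_c = 2c/(γ√K_a) = 2×19.3/(15.6×0.6619) = 3.738 m.

3.74 m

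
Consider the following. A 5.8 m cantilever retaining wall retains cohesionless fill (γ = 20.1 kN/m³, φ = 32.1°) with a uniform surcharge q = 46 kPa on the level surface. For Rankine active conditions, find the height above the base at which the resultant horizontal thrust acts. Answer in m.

K_a = 0.3060.
Triangular part P₁ = ½K_aγH² = 103.5 at H/3 = 1.933 m; rectangular part P₂ = K_a q H = 81.64 at H/2 = 2.900 m.
ȳ = (P₁·1.933 + P₂·2.900)/(P₁+P₂) = 2.360 m.

2.36 m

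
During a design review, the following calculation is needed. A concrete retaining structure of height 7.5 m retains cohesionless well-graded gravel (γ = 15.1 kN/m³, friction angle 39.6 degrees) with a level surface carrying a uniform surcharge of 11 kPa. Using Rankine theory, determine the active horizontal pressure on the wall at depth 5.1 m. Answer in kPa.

19.5 kPa

K_a = (1 − sin φ)/(1 + sin φ) = 0.2214.
σ_v = γz + q = 15.1 × 5.1 + 11 = 88.01 kPa.
σ_h = K_a σ_v = 0.2214 × 88.01 = 19.49 kPa.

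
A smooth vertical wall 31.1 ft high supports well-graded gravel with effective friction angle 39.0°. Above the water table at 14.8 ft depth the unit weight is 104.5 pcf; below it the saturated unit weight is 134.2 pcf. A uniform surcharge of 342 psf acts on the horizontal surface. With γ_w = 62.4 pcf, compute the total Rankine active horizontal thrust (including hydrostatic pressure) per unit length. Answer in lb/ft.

21200 lb/ft

K_a = tan²(45° − φ/2) = 0.2275.
γ' = 134.2 − 62.4 = 71.80 pcf. h₂ = H − d_w = 16.3 ft.
σ'_h: at surface K_a·q = 77.81; at WT K_a(q+γd_w) = 429.7; at base K_a(q+γd_w+γ'h₂) = 695.9 psf.
P₁ = ½(77.81+429.7)×14.8 = 3755; P₂ = ½(429.7+695.9)×16.3 = 9174; P_w = ½γ_w h₂² = 8290.
Total = 3755+9174+8290 = 21220 lb/ft.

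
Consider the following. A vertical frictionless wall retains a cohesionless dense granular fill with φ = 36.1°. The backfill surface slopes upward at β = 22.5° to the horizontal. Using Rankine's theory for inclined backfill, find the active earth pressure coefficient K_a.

0.320

K_a = cos β · (cos β − √(cos²β − cos²φ)) / (cos β + √(cos²β − cos²φ)).
cos β = 0.9239, cos φ = 0.8080, √(cos²β − cos²φ) = 0.4480.
K_a = 0.9239 × (0.9239 − 0.4480)/(0.9239 + 0.4480) = 0.3205.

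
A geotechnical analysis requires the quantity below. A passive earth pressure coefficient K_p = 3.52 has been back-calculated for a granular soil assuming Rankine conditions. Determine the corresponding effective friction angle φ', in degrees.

K_p = (1+sin φ)/(1−sin φ) ⇒ sin φ = (K_p − 1)/(K_p + 1) = 0.5575.
φ = arcsin(0.5575) = 33.88°.

33.9°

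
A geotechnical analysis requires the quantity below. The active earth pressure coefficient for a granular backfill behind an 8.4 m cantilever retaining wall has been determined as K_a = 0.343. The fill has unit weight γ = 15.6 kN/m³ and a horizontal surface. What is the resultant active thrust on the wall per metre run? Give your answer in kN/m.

189 kN/m

P = ½ K_a γ H² = 0.5 × 0.343 × 15.6 × 8.4² = 188.8 kN/m.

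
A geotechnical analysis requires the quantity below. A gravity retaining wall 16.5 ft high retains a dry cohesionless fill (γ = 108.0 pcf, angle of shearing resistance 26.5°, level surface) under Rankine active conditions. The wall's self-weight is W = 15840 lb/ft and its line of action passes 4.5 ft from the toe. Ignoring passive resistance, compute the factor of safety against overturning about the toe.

2.30

K_a = tan²(45° − 26.5°/2) = 0.3829.
P_a = ½K_aγH² = 0.5×0.3829×108.0×16.5² = 5630 lb/ft, acting at H/3 = 5.500 ft above the base.
Overturning moment M_o = P_a × H/3 = 5630 × 5.500 = 30960.
Resisting moment M_r = W × 4.5 = 15840 × 4.5 = 71280.
FS_overturning = M_r/M_o = 71280/30960 = 2.302.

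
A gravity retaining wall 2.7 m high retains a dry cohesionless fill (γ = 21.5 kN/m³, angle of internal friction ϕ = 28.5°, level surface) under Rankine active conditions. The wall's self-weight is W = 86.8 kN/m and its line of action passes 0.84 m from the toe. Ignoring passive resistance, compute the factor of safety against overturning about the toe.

K_a = tan²(45° − 28.5°/2) = 0.3540.
P_a = ½K_aγH² = 0.5×0.3540×21.5×2.7² = 27.74 kN/m, acting at H/3 = 0.9000 m above the base.
Overturning moment M_o = P_a × H/3 = 27.74 × 0.9000 = 24.96.
Resisting moment M_r = W × 0.84 = 86.8 × 0.84 = 72.91.
FS_overturning = M_r/M_o = 72.91/24.96 = 2.921.

2.92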